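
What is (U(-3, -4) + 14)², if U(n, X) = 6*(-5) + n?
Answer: 361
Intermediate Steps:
U(n, X) = -30 + n
(U(-3, -4) + 14)² = ((-30 - 3) + 14)² = (-33 + 14)² = (-19)² = 361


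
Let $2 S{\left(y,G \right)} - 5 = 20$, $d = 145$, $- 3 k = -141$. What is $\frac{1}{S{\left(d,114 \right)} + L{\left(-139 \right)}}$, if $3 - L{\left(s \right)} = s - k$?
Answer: $\frac{2}{403} \approx 0.0049628$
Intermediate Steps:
$k = 47$ ($k = \left(- \frac{1}{3}\right) \left(-141\right) = 47$)
$L{\left(s \right)} = 50 - s$ ($L{\left(s \right)} = 3 - \left(s - 47\right) = 3 - \left(-47 + s\right) = 50 - s$)
$S{\left(y,G \right)} = \frac{25}{2}$ ($S{\left(y,G \right)} = \frac{5}{2} + \frac{1}{2} \cdot 20 = \frac{5}{2} + 10 = \frac{25}{2}$)
$\frac{1}{S{\left(d,114 \right)} + L{\left(-139 \right)}} = \frac{1}{\frac{25}{2} + \left(50 - -139\right)} = \frac{1}{\frac{25}{2} + \left(50 + 139\right)} = \frac{1}{\frac{25}{2} + 189} = \frac{1}{\frac{403}{2}} = \frac{2}{403}$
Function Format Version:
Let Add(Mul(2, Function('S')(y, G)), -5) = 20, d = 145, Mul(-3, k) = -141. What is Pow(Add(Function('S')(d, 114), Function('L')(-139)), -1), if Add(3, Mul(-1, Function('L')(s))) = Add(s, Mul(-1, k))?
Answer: Rational(2, 403) ≈ 0.0049628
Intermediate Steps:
k = 47 (k = Mul(Rational(-1, 3), -141) = 47)
Function('L')(s) = Add(50, Mul(-1, s)) (Function('L')(s) = Add(3, Mul(-1, Add(s, Mul(-1, 47)))) = Add(3, Mul(-1, Add(s, -47))) = Add(3, Mul(-1, Add(-47, s))) = Add(3, Add(47, Mul(-1, s))) = Add(50, Mul(-1, s)))
Function('S')(y, G) = Rational(25, 2) (Function('S')(y, G) = Add(Rational(5, 2), Mul(Rational(1, 2), 20)) = Add(Rational(5, 2), 10) = Rational(25, 2))
Pow(Add(Function('S')(d, 114), Function('L')(-139)), -1) = Pow(Add(Rational(25, 2), Add(50, Mul(-1, -139))), -1) = Pow(Add(Rational(25, 2), Add(50, 139)), -1) = Pow(Add(Rational(25, 2), 189), -1) = Pow(Rational(403, 2), -1) = Rational(2, 403)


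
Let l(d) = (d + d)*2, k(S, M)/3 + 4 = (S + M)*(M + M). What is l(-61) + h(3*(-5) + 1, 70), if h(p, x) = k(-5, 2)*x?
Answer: -3604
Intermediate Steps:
k(S, M) = -12 + 6*M*(M + S) (k(S, M) = -12 + 3*((S + M)*(M + M)) = -12 + 3*((M + S)*(2*M)) = -12 + 3*(2*M*(M + S)) = -12 + 6*M*(M + S))
l(d) = 4*d (l(d) = (2*d)*2 = 4*d)
h(p, x) = -48*x (h(p, x) = (-12 + 6*2² + 6*2*(-5))*x = (-12 + 6*4 - 60)*x = (-12 + 24 - 60)*x = -48*x)
l(-61) + h(3*(-5) + 1, 70) = 4*(-61) - 48*70 = -244 - 3360 = -3604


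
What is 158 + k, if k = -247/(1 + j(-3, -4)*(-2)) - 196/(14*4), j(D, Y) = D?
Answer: 1669/14 ≈ 119.21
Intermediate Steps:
k = -543/14 (k = -247/(1 - 3*(-2)) - 196/(14*4) = -247/(1 + 6) - 196/56 = -247/7 - 196*1/56 = -247*⅐ - 7/2 = -247/7 - 7/2 = -543/14 ≈ -38.786)
158 + k = 158 - 543/14 = 1669/14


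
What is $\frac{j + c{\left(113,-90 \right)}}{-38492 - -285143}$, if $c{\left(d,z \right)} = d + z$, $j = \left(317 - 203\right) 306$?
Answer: $\frac{34907}{246651} \approx 0.14152$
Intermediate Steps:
$j = 34884$ ($j = 114 \cdot 306 = 34884$)
$\frac{j + c{\left(113,-90 \right)}}{-38492 - -285143} = \frac{34884 + \left(113 - 90\right)}{-38492 - -285143} = \frac{34884 + 23}{-38492 + 285143} = \frac{34907}{246651}$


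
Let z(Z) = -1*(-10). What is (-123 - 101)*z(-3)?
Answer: -2240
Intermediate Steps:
z(Z) = 10
(-123 - 101)*z(-3) = (-123 - 101)*10 = -224*10 = -2240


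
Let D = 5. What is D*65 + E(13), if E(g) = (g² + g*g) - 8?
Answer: 655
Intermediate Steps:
E(g) = -8 + 2*g² (E(g) = (g² + g²) - 8 = 2*g² - 8 = -8 + 2*g²)
D*65 + E(13) = 5*65 + (-8 + 2*13²) = 325 + (-8 + 2*169) = 325 + (-8 + 338) = 325 + 330 = 655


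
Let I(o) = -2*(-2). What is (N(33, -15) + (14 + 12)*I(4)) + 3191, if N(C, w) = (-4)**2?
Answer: 3311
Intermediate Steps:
I(o) = 4
N(C, w) = 16
(N(33, -15) + (14 + 12)*I(4)) + 3191 = (16 + (14 + 12)*4) + 3191 = (16 + 26*4) + 3191 = (16 + 104) + 3191 = 120 + 3191 = 3311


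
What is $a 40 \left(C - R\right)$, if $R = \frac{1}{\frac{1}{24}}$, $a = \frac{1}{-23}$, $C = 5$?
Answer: $\frac{760}{23} \approx 33.043$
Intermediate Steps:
$a = - \frac{1}{23} \approx -0.043478$
$R = 24$ ($R = \frac{1}{\frac{1}{24}} = 24$)
$a 40 \left(C - R\right) = \left(- \frac{1}{23}\right) 40 \left(5 - 24\right) = - \frac{40 \left(5 - 24\right)}{23} = \left(- \frac{40}{23}\right) \left(-19\right) = \frac{760}{23}$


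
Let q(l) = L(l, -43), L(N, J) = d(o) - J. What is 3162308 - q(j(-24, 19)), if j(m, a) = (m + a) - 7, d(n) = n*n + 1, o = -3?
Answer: 3162255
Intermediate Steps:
d(n) = 1 + n² (d(n) = n² + 1 = 1 + n²)
j(m, a) = -7 + a + m (j(m, a) = (a + m) - 7 = -7 + a + m)
L(N, J) = 10 - J (L(N, J) = (1 + (-3)²) - J = (1 + 9) - J = 10 - J)
q(l) = 53 (q(l) = 10 - 1*(-43) = 10 + 43 = 53)
3162308 - q(j(-24, 19)) = 3162308 - 1*53 = 3162308 - 53 = 3162255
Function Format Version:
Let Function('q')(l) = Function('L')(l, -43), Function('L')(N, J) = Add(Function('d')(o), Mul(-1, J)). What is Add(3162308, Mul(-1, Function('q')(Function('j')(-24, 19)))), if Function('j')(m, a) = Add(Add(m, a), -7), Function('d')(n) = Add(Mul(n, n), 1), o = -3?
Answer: 3162255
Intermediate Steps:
Function('d')(n) = Add(1, Pow(n, 2)) (Function('d')(n) = Add(Pow(n, 2), 1) = Add(1, Pow(n, 2)))
Function('j')(m, a) = Add(-7, a, m) (Function('j')(m, a) = Add(Add(a, m), -7) = Add(-7, a, m))
Function('L')(N, J) = Add(10, Mul(-1, J)) (Function('L')(N, J) = Add(Add(1, Pow(-3, 2)), Mul(-1, J)) = Add(Add(1, 9), Mul(-1, J)) = Add(10, Mul(-1, J)))
Function('q')(l) = 53 (Function('q')(l) = Add(10, Mul(-1, -43)) = Add(10, 43) = 53)
Add(3162308, Mul(-1, Function('q')(Function('j')(-24, 19)))) = Add(3162308, Mul(-1, 53)) = Add(3162308, -53) = 3162255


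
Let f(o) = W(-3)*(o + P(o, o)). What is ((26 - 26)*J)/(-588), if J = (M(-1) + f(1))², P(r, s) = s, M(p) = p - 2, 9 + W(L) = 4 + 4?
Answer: 0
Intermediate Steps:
W(L) = -1 (W(L) = -9 + (4 + 4) = -9 + 8 = -1)
M(p) = -2 + p
f(o) = -2*o (f(o) = -(o + o) = -2*o)
J = 25 (J = ((-2 - 1) - 2*1)² = (-3 - 2)² = (-5)² = 25)
((26 - 26)*J)/(-588) = ((26 - 26)*25)/(-588) = (0*25)*(-1/588) = 0*(-1/588) = 0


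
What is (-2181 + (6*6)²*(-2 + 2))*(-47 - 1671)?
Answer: 3746958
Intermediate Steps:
(-2181 + (6*6)²*(-2 + 2))*(-47 - 1671) = (-2181 + 36²*0)*(-1718) = (-2181 + 1296*0)*(-1718) = (-2181 + 0)*(-1718) = -2181*(-1718) = 3746958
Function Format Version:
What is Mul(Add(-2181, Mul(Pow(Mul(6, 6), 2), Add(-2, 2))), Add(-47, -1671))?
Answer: 3746958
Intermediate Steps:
Mul(Add(-2181, Mul(Pow(Mul(6, 6), 2), Add(-2, 2))), Add(-47, -1671)) = Mul(Add(-2181, Mul(Pow(36, 2), 0)), -1718) = Mul(Add(-2181, Mul(1296, 0)), -1718) = Mul(Add(-2181, 0), -1718) = Mul(-2181, -1718) = 3746958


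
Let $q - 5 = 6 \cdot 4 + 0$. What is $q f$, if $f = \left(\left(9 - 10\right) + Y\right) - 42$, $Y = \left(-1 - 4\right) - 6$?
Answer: $-1566$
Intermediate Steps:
$Y = -11$ ($Y = -5 - 6 = -11$)
$f = -54$ ($f = \left(\left(9 - 10\right) - 11\right) - 42 = \left(-1 - 11\right) - 42 = -12 - 42 = -54$)
$q = 29$ ($q = 5 + \left(6 \cdot 4 + 0\right) = 5 + \left(24 + 0\right) = 5 + 24 = 29$)
$q f = 29 \left(-54\right) = -1566$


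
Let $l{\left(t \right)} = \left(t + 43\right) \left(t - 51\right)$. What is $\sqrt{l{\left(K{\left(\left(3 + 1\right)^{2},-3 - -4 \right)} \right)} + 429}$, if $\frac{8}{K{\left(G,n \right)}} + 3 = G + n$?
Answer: $\frac{2 i \sqrt{21661}}{7} \approx 42.05 i$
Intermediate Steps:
$K{\left(G,n \right)} = \frac{8}{-3 + G + n}$ ($K{\left(G,n \right)} = \frac{8}{-3 + \left(G + n\right)} = \frac{8}{-3 + G + n}$)
$l{\left(t \right)} = \left(-51 + t\right) \left(43 + t\right)$ ($l{\left(t \right)} = \left(43 + t\right) \left(-51 + t\right) = \left(-51 + t\right) \left(43 + t\right)$)
$\sqrt{l{\left(K{\left(\left(3 + 1\right)^{2},-3 - -4 \right)} \right)} + 429} = \sqrt{\left(-2193 + \left(\frac{8}{-3 + \left(3 + 1\right)^{2} - -1}\right)^{2} - 8 \frac{8}{-3 + \left(3 + 1\right)^{2} - -1}\right) + 429} = \sqrt{\left(-2193 + \left(\frac{8}{-3 + 4^{2} + \left(-3 + 4\right)}\right)^{2} - 8 \frac{8}{-3 + 4^{2} + \left(-3 + 4\right)}\right) + 429} = \sqrt{\left(-2193 + \left(\frac{8}{-3 + 16 + 1}\right)^{2} - 8 \frac{8}{-3 + 16 + 1}\right) + 429} = \sqrt{\left(-2193 + \left(\frac{8}{14}\right)^{2} - 8 \cdot \frac{8}{14}\right) + 429} = \sqrt{\left(-2193 + \left(8 \cdot \frac{1}{14}\right)^{2} - 8 \cdot 8 \cdot \frac{1}{14}\right) + 429} = \sqrt{\left(-2193 + \left(\frac{4}{7}\right)^{2} - \frac{32}{7}\right) + 429} = \sqrt{\left(-2193 + \frac{16}{49} - \frac{32}{7}\right) + 429} = \sqrt{- \frac{107665}{49} + 429} = \sqrt{- \frac{86644}{49}} = \frac{2 i \sqrt{21661}}{7}$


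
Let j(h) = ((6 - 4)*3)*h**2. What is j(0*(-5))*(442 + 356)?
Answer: 0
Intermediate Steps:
j(h) = 6*h**2 (j(h) = (2*3)*h**2 = 6*h**2)
j(0*(-5))*(442 + 356) = (6*(0*(-5))**2)*(442 + 356) = (6*0**2)*798 = (6*0)*798 = 0*798 = 0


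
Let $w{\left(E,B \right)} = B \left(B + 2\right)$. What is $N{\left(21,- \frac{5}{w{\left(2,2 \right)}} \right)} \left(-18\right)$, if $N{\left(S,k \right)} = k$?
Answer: $\frac{45}{4} \approx 11.25$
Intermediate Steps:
$w{\left(E,B \right)} = B \left(2 + B\right)$
$N{\left(21,- \frac{5}{w{\left(2,2 \right)}} \right)} \left(-18\right) = - \frac{5}{2 \left(2 + 2\right)} \left(-18\right) = - \frac{5}{2 \cdot 4} \left(-18\right) = - \frac{5}{8} \left(-18\right) = \left(-5\right) \frac{1}{8} \left(-18\right) = \left(- \frac{5}{8}\right) \left(-18\right) = \frac{45}{4}$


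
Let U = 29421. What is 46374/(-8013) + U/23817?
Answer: -206695/45407 ≈ -4.5520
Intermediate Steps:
46374/(-8013) + U/23817 = 46374/(-8013) + 29421/23817 = 46374*(-1/8013) + 29421*(1/23817) = -15458/2671 + 21/17 = -206695/45407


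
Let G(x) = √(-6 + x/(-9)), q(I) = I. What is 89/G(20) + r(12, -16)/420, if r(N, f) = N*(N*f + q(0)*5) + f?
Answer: -116/21 - 267*I*√74/74 ≈ -5.5238 - 31.038*I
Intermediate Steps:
G(x) = √(-6 - x/9) (G(x) = √(-6 + x*(-⅑)) = √(-6 - x/9))
r(N, f) = f + f*N² (r(N, f) = N*(N*f + 0*5) + f = N*(N*f + 0) + f = N*(N*f) + f = f*N² + f = f + f*N²)
89/G(20) + r(12, -16)/420 = 89/((√(-54 - 1*20)/3)) - 16*(1 + 12²)/420 = 89/((√(-54 - 20)/3)) - 16*(1 + 144)*(1/420) = 89/((√(-74)/3)) - 16*145*(1/420) = 89/(((I*√74)/3)) - 2320*1/420 = 89/((I*√74/3)) - 116/21 = 89*(-3*I*√74/74) - 116/21 = -267*I*√74/74 - 116/21 = -116/21 - 267*I*√74/74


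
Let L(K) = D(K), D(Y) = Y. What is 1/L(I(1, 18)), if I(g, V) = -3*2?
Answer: -⅙ ≈ -0.16667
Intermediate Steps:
I(g, V) = -6
L(K) = K
1/L(I(1, 18)) = 1/(-6) = -⅙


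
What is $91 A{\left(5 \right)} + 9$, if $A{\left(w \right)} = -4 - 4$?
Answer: $-719$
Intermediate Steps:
$A{\left(w \right)} = -8$
$91 A{\left(5 \right)} + 9 = 91 \left(-8\right) + 9 = -728 + 9 = -719$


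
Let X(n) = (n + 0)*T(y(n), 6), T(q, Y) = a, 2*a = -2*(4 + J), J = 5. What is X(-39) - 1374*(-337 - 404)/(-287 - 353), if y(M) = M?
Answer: -396747/320 ≈ -1239.8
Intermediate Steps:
a = -9 (a = (-2*(4 + 5))/2 = (-2*9)/2 = (½)*(-18) = -9)
T(q, Y) = -9
X(n) = -9*n (X(n) = (n + 0)*(-9) = n*(-9) = -9*n)
X(-39) - 1374*(-337 - 404)/(-287 - 353) = -9*(-39) - 1374*(-337 - 404)/(-287 - 353) = 351 - (-1018134)/(-640) = 351 - (-1018134)*(-1)/640 = 351 - 1374*741/640 = 351 - 509067/320 = -396747/320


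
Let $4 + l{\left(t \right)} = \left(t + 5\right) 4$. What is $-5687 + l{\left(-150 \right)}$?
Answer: $-6271$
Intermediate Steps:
$l{\left(t \right)} = 16 + 4 t$ ($l{\left(t \right)} = -4 + \left(t + 5\right) 4 = -4 + \left(5 + t\right) 4 = -4 + \left(20 + 4 t\right) = 16 + 4 t$)
$-5687 + l{\left(-150 \right)} = -5687 + \left(16 + 4 \left(-150\right)\right) = -5687 + \left(16 - 600\right) = -5687 - 584 = -6271$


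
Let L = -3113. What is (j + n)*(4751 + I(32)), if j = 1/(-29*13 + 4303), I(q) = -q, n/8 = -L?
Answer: 35491637115/302 ≈ 1.1752e+8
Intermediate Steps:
n = 24904 (n = 8*(-1*(-3113)) = 8*3113 = 24904)
j = 1/3926 (j = 1/(-377 + 4303) = 1/3926 ≈ 0.00025471)
(j + n)*(4751 + I(32)) = (1/3926 + 24904)*(4751 - 1*32) = 97773105*(4751 - 32)/3926 = (97773105/3926)*4719 = 35491637115/302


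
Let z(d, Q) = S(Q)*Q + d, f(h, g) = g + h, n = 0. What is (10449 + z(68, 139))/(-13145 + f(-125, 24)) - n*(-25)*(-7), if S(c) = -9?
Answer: -4633/6623 ≈ -0.69953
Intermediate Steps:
z(d, Q) = d - 9*Q (z(d, Q) = -9*Q + d = d - 9*Q)
(10449 + z(68, 139))/(-13145 + f(-125, 24)) - n*(-25)*(-7) = (10449 + (68 - 9*139))/(-13145 + (24 - 125)) - 0*(-25)*(-7) = (10449 + (68 - 1251))/(-13145 - 101) - 0*(-7) = (10449 - 1183)/(-13246) - 1*0 = 9266*(-1/13246) + 0 = -4633/6623 + 0 = -4633/6623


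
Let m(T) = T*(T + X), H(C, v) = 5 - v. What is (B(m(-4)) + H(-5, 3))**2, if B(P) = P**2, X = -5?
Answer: 1684804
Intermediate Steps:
m(T) = T*(-5 + T) (m(T) = T*(T - 5) = T*(-5 + T))
(B(m(-4)) + H(-5, 3))**2 = ((-4*(-5 - 4))**2 + (5 - 1*3))**2 = ((-4*(-9))**2 + (5 - 3))**2 = (36**2 + 2)**2 = (1296 + 2)**2 = 1298**2 = 1684804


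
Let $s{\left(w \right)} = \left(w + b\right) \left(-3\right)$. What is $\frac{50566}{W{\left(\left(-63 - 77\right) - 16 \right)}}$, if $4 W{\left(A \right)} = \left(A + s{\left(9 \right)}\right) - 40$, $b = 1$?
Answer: $- \frac{101132}{113} \approx -894.97$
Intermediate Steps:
$s{\left(w \right)} = -3 - 3 w$ ($s{\left(w \right)} = \left(w + 1\right) \left(-3\right) = \left(1 + w\right) \left(-3\right) = -3 - 3 w$)
$W{\left(A \right)} = - \frac{35}{2} + \frac{A}{4}$ ($W{\left(A \right)} = \frac{\left(A - 30\right) - 40}{4} = \frac{\left(-30 + A\right) - 40}{4} = \frac{-70 + A}{4} = - \frac{35}{2} + \frac{A}{4}$)
$\frac{50566}{W{\left(\left(-63 - 77\right) - 16 \right)}} = \frac{50566}{- \frac{35}{2} + \frac{\left(-63 - 77\right) - 16}{4}} = \frac{50566}{- \frac{35}{2} + \frac{-140 - 16}{4}} = \frac{50566}{- \frac{35}{2} + \frac{1}{4} \left(-156\right)} = \frac{50566}{- \frac{35}{2} - 39} = \frac{50566}{- \frac{113}{2}} = 50566 \left(- \frac{2}{113}\right) = - \frac{101132}{113}$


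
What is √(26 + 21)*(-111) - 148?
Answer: -148 - 111*√47 ≈ -908.98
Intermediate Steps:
√(26 + 21)*(-111) - 148 = √47*(-111) - 148 = -111*√47 - 148 = -148 - 111*√47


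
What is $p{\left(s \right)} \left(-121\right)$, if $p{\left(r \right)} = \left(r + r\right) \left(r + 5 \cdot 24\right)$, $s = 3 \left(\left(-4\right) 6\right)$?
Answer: $836352$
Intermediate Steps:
$s = -72$ ($s = 3 \left(-24\right) = -72$)
$p{\left(r \right)} = 2 r \left(120 + r\right)$ ($p{\left(r \right)} = 2 r \left(r + 120\right) = 2 r \left(120 + r\right)$)
$p{\left(s \right)} \left(-121\right) = 2 \left(-72\right) \left(120 - 72\right) \left(-121\right) = 2 \left(-72\right) 48 \left(-121\right) = \left(-6912\right) \left(-121\right) = 836352$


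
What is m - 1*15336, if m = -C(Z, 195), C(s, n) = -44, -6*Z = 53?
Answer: -15292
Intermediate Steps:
Z = -53/6 (Z = -1/6*53 = -53/6 ≈ -8.8333)
m = 44 (m = -1*(-44) = 44)
m - 1*15336 = 44 - 1*15336 = 44 - 15336 = -15292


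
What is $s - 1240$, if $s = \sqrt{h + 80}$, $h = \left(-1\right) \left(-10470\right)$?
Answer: $-1240 + 5 \sqrt{422} \approx -1137.3$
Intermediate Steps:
$h = 10470$
$s = 5 \sqrt{422}$ ($s = \sqrt{10470 + 80} = \sqrt{10550} = 5 \sqrt{422} \approx 102.71$)
$s - 1240 = 5 \sqrt{422} - 1240 = -1240 + 5 \sqrt{422}$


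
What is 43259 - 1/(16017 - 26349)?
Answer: 446951989/10332 ≈ 43259.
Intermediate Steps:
43259 - 1/(16017 - 26349) = 43259 - 1/(-10332) = 43259 - 1*(-1/10332) = 43259 + 1/10332 = 446951989/10332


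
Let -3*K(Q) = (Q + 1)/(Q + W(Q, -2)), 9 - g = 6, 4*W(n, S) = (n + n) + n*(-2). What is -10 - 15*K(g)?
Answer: -10/3 ≈ -3.3333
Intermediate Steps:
W(n, S) = 0 (W(n, S) = ((n + n) + n*(-2))/4 = (2*n - 2*n)/4 = (1/4)*0 = 0)
g = 3 (g = 9 - 1*6 = 9 - 6 = 3)
K(Q) = -(1 + Q)/(3*Q) (K(Q) = -(Q + 1)/(3*(Q + 0)) = -(1 + Q)/(3*Q))
-10 - 15*K(g) = -10 - 5*(-1 - 1*3)/3 = -10 - 5*(-1 - 3)/3 = -10 - 5*(-4)/3 = -10 - 15*(-4/9) = -10 + 20/3 = -10/3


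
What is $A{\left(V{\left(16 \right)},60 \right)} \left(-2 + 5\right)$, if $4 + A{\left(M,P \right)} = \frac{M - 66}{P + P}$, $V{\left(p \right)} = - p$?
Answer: $- \frac{281}{20} \approx -14.05$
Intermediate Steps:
$A{\left(M,P \right)} = -4 + \frac{-66 + M}{2 P}$ ($A{\left(M,P \right)} = -4 + \frac{M - 66}{P + P} = -4 + \frac{-66 + M}{2 P}$)
$A{\left(V{\left(16 \right)},60 \right)} \left(-2 + 5\right) = \frac{-66 - 16 - 480}{2 \cdot 60} \left(-2 + 5\right) = \frac{1}{2} \cdot \frac{1}{60} \left(-66 - 16 - 480\right) 3 = \frac{1}{2} \cdot \frac{1}{60} \left(-562\right) 3 = \left(- \frac{281}{60}\right) 3 = - \frac{281}{20}$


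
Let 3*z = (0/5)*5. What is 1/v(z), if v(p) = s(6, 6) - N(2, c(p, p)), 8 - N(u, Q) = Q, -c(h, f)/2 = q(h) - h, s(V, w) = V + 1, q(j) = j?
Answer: -1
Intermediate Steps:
s(V, w) = 1 + V
c(h, f) = 0 (c(h, f) = -2*(h - h) = -2*0 = 0)
N(u, Q) = 8 - Q
z = 0 (z = ((0/5)*5)/3 = (((1/5)*0)*5)/3 = (0*5)/3 = (1/3)*0 = 0)
v(p) = -1 (v(p) = (1 + 6) - (8 - 1*0) = 7 - (8 + 0) = 7 - 1*8 = 7 - 8 = -1)
1/v(z) = 1/(-1) = -1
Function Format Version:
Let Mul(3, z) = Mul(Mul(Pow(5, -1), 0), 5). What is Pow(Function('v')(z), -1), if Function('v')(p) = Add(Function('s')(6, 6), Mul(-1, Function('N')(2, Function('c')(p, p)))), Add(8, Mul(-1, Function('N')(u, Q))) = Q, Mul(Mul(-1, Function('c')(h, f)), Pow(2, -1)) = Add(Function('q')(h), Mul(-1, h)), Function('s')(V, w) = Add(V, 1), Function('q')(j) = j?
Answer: -1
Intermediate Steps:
Function('s')(V, w) = Add(1, V)
Function('c')(h, f) = 0 (Function('c')(h, f) = Mul(-2, Add(h, Mul(-1, h))) = Mul(-2, 0) = 0)
Function('N')(u, Q) = Add(8, Mul(-1, Q))
z = 0 (z = Mul(Rational(1, 3), Mul(Mul(Pow(5, -1), 0), 5)) = Mul(Rational(1, 3), Mul(Mul(Rational(1, 5), 0), 5)) = Mul(Rational(1, 3), Mul(0, 5)) = Mul(Rational(1, 3), 0) = 0)
Function('v')(p) = -1 (Function('v')(p) = Add(Add(1, 6), Mul(-1, Add(8, Mul(-1, 0)))) = Add(7, Mul(-1, Add(8, 0))) = Add(7, Mul(-1, 8)) = Add(7, -8) = -1)
Pow(Function('v')(z), -1) = Pow(-1, -1) = -1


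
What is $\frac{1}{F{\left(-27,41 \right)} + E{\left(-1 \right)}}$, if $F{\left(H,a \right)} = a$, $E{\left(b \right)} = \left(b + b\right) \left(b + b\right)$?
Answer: $\frac{1}{45} \approx 0.022222$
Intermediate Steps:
$E{\left(b \right)} = 4 b^{2}$ ($E{\left(b \right)} = 2 b 2 b = 4 b^{2}$)
$\frac{1}{F{\left(-27,41 \right)} + E{\left(-1 \right)}} = \frac{1}{41 + 4 \left(-1\right)^{2}} = \frac{1}{41 + 4 \cdot 1} = \frac{1}{41 + 4} = \frac{1}{45}$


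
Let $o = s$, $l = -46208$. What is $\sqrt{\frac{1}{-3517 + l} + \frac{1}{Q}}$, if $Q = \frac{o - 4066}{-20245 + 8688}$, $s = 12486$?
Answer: $\frac{i \sqrt{10693764935009}}{2791230} \approx 1.1716 i$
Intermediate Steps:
$o = 12486$
$Q = - \frac{8420}{11557}$ ($Q = \frac{12486 - 4066}{-20245 + 8688} = \frac{8420}{-11557} = 8420 \left(- \frac{1}{11557}\right) = - \frac{8420}{11557} \approx -0.72856$)
$\sqrt{\frac{1}{-3517 + l} + \frac{1}{Q}} = \sqrt{\frac{1}{-3517 - 46208} + \frac{1}{- \frac{8420}{11557}}} = \sqrt{\frac{1}{-49725} - \frac{11557}{8420}} = \sqrt{- \frac{1}{49725} - \frac{11557}{8420}} = \sqrt{- \frac{114936049}{83736900}} = \frac{i \sqrt{10693764935009}}{2791230}$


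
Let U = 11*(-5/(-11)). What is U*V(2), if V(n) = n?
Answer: 10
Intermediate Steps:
U = 5 (U = 11*(-5*(-1/11)) = 11*(5/11) = 5)
U*V(2) = 5*2 = 10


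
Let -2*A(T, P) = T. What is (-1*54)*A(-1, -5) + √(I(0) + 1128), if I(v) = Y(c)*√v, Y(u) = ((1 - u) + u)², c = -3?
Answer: -27 + 2*√282 ≈ 6.5857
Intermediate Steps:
A(T, P) = -T/2
Y(u) = 1 (Y(u) = 1² = 1)
I(v) = √v (I(v) = 1*√v = √v)
(-1*54)*A(-1, -5) + √(I(0) + 1128) = (-1*54)*(-½*(-1)) + √(√0 + 1128) = -54*½ + √(0 + 1128) = -27 + √1128 = -27 + 2*√282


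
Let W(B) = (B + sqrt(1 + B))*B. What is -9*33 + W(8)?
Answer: -209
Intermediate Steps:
W(B) = B*(B + sqrt(1 + B))
-9*33 + W(8) = -9*33 + 8*(8 + sqrt(1 + 8)) = -297 + 8*(8 + sqrt(9)) = -297 + 8*(8 + 3) = -297 + 8*11 = -297 + 88 = -209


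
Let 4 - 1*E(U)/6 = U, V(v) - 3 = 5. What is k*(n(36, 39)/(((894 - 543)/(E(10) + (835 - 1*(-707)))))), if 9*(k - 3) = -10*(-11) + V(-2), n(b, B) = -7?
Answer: -509530/1053 ≈ -483.88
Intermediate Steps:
V(v) = 8 (V(v) = 3 + 5 = 8)
E(U) = 24 - 6*U
k = 145/9 (k = 3 + (-10*(-11) + 8)/9 = 3 + (110 + 8)/9 = 3 + (⅑)*118 = 3 + 118/9 = 145/9 ≈ 16.111)
k*(n(36, 39)/(((894 - 543)/(E(10) + (835 - 1*(-707)))))) = 145*(-7*((24 - 6*10) + (835 - 1*(-707)))/(894 - 543))/9 = 145*(-7/(351/((24 - 60) + (835 + 707))))/9 = 145*(-7/(351/(-36 + 1542)))/9 = 145*(-7/(351/1506))/9 = 145*(-7/(351*(1/1506)))/9 = 145*(-7/117/502)/9 = 145*(-7*502/117)/9 = (145/9)*(-3514/117) = -509530/1053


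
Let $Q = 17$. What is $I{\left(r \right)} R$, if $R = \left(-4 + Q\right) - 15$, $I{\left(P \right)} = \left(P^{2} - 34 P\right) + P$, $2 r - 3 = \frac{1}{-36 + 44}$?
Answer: $\frac{12575}{128} \approx 98.242$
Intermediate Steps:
$r = \frac{25}{16}$ ($r = \frac{3}{2} + \frac{1}{2 \left(-36 + 44\right)} = \frac{3}{2} + \frac{1}{2 \cdot 8} = \frac{3}{2} + \frac{1}{2} \cdot \frac{1}{8} = \frac{3}{2} + \frac{1}{16} = \frac{25}{16} \approx 1.5625$)
$I{\left(P \right)} = P^{2} - 33 P$
$R = -2$ ($R = \left(-4 + 17\right) - 15 = 13 - 15 = -2$)
$I{\left(r \right)} R = \frac{25 \left(-33 + \frac{25}{16}\right)}{16} \left(-2\right) = \frac{25}{16} \left(- \frac{503}{16}\right) \left(-2\right) = \left(- \frac{12575}{256}\right) \left(-2\right) = \frac{12575}{128}$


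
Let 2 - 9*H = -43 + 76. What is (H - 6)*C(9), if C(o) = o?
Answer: -85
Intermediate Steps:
H = -31/9 (H = 2/9 - (-43 + 76)/9 = 2/9 - 1/9*33 = 2/9 - 11/3 = -31/9 ≈ -3.4444)
(H - 6)*C(9) = (-31/9 - 6)*9 = -85/9*9 = -85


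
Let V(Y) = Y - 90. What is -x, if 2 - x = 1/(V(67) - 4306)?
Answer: -8659/4329 ≈ -2.0002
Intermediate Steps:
V(Y) = -90 + Y
x = 8659/4329 (x = 2 - 1/((-90 + 67) - 4306) = 2 - 1/(-23 - 4306) = 2 - 1/(-4329) = 2 - 1*(-1/4329) = 2 + 1/4329 = 8659/4329 ≈ 2.0002)
-x = -1*8659/4329 = -8659/4329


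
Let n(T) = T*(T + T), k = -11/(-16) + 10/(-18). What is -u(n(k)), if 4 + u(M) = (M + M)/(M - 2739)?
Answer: 113591086/28397591 ≈ 4.0000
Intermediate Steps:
k = 19/144 (k = -11*(-1/16) + 10*(-1/18) = 11/16 - 5/9 = 19/144 ≈ 0.13194)
n(T) = 2*T**2 (n(T) = T*(2*T) = 2*T**2)
u(M) = -4 + 2*M/(-2739 + M) (u(M) = -4 + (M + M)/(M - 2739) = -4 + (2*M)/(-2739 + M) = -4 + 2*M/(-2739 + M))
-u(n(k)) = -2*(5478 - 2*(19/144)**2)/(-2739 + 2*(19/144)**2) = -2*(5478 - 2*361/20736)/(-2739 + 2*(361/20736)) = -2*(5478 - 1*361/10368)/(-2739 + 361/10368) = -2*(5478 - 361/10368)/(-28397591/10368) = -2*(-10368)*56795543/(28397591*10368) = -1*(-113591086/28397591) = 113591086/28397591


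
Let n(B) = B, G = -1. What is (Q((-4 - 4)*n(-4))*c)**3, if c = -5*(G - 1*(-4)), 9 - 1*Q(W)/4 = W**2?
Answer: 225866529000000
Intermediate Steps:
Q(W) = 36 - 4*W**2
c = -15 (c = -5*(-1 - 1*(-4)) = -5*(-1 + 4) = -5*3 = -15)
(Q((-4 - 4)*n(-4))*c)**3 = ((36 - 4*16*(-4 - 4)**2)*(-15))**3 = ((36 - 4*(-8*(-4))**2)*(-15))**3 = ((36 - 4*32**2)*(-15))**3 = ((36 - 4*1024)*(-15))**3 = ((36 - 4096)*(-15))**3 = (-4060*(-15))**3 = 60900**3 = 225866529000000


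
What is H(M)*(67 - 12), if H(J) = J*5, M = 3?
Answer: 825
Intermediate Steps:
H(J) = 5*J
H(M)*(67 - 12) = (5*3)*(67 - 12) = 15*55 = 825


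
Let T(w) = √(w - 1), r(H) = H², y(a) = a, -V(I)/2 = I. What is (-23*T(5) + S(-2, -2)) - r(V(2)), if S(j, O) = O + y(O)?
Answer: -66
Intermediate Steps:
V(I) = -2*I
S(j, O) = 2*O (S(j, O) = O + O = 2*O)
T(w) = √(-1 + w)
(-23*T(5) + S(-2, -2)) - r(V(2)) = (-23*√(-1 + 5) + 2*(-2)) - (-2*2)² = (-23*√4 - 4) - 1*(-4)² = (-23*2 - 4) - 1*16 = (-46 - 4) - 16 = -50 - 16 = -66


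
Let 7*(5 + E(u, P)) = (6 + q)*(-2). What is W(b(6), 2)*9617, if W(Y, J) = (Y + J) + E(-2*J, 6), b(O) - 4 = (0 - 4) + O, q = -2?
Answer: 125021/7 ≈ 17860.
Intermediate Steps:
b(O) = O (b(O) = 4 + ((0 - 4) + O) = 4 + (-4 + O) = O)
E(u, P) = -43/7 (E(u, P) = -5 + ((6 - 2)*(-2))/7 = -5 + (4*(-2))/7 = -5 + (⅐)*(-8) = -5 - 8/7 = -43/7)
W(Y, J) = -43/7 + J + Y (W(Y, J) = (Y + J) - 43/7 = (J + Y) - 43/7 = -43/7 + J + Y)
W(b(6), 2)*9617 = (-43/7 + 2 + 6)*9617 = (13/7)*9617 = 125021/7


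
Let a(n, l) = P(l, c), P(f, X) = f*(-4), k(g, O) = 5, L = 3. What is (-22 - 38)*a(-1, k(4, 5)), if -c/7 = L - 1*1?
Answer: 1200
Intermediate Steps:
c = -14 (c = -7*(3 - 1*1) = -7*(3 - 1) = -7*2 = -14)
P(f, X) = -4*f
a(n, l) = -4*l
(-22 - 38)*a(-1, k(4, 5)) = (-22 - 38)*(-4*5) = -60*(-20) = 1200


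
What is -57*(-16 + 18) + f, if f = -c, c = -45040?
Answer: 44926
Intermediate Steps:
f = 45040 (f = -1*(-45040) = 45040)
-57*(-16 + 18) + f = -57*(-16 + 18) + 45040 = -57*2 + 45040 = -114 + 45040 = 44926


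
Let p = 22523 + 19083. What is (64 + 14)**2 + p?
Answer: 47690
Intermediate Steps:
p = 41606
(64 + 14)**2 + p = (64 + 14)**2 + 41606 = 78**2 + 41606 = 6084 + 41606 = 47690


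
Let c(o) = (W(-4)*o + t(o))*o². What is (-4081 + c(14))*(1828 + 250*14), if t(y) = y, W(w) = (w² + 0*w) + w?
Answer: 168316848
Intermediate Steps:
W(w) = w + w² (W(w) = (w² + 0) + w = w² + w = w + w²)
c(o) = 13*o³ (c(o) = ((-4*(1 - 4))*o + o)*o² = ((-4*(-3))*o + o)*o² = (12*o + o)*o² = (13*o)*o² = 13*o³)
(-4081 + c(14))*(1828 + 250*14) = (-4081 + 13*14³)*(1828 + 250*14) = (-4081 + 13*2744)*(1828 + 3500) = (-4081 + 35672)*5328 = 31591*5328 = 168316848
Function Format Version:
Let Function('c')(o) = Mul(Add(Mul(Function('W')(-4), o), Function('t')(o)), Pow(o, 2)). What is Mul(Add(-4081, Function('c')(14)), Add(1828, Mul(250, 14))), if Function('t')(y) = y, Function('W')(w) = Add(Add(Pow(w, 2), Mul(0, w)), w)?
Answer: 168316848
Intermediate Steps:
Function('W')(w) = Add(w, Pow(w, 2)) (Function('W')(w) = Add(Add(Pow(w, 2), 0), w) = Add(Pow(w, 2), w) = Add(w, Pow(w, 2)))
Function('c')(o) = Mul(13, Pow(o, 3)) (Function('c')(o) = Mul(Add(Mul(Mul(-4, Add(1, -4)), o), o), Pow(o, 2)) = Mul(Add(Mul(Mul(-4, -3), o), o), Pow(o, 2)) = Mul(Add(Mul(12, o), o), Pow(o, 2)) = Mul(Mul(13, o), Pow(o, 2)) = Mul(13, Pow(o, 3)))
Mul(Add(-4081, Function('c')(14)), Add(1828, Mul(250, 14))) = Mul(Add(-4081, Mul(13, Pow(14, 3))), Add(1828, Mul(250, 14))) = Mul(Add(-4081, Mul(13, 2744)), Add(1828, 3500)) = Mul(Add(-4081, 35672), 5328) = Mul(31591, 5328) = 168316848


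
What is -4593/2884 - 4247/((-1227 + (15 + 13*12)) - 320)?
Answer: 1482095/992096 ≈ 1.4939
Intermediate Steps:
-4593/2884 - 4247/((-1227 + (15 + 13*12)) - 320) = -4593*1/2884 - 4247/((-1227 + (15 + 156)) - 320) = -4593/2884 - 4247/((-1227 + 171) - 320) = -4593/2884 - 4247/(-1056 - 320) = -4593/2884 - 4247/(-1376) = -4593/2884 - 4247*(-1/1376) = -4593/2884 + 4247/1376 = 1482095/992096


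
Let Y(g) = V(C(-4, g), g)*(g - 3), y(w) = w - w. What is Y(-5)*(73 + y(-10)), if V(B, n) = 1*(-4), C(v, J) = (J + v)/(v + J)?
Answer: 2336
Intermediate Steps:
y(w) = 0
C(v, J) = 1 (C(v, J) = (J + v)/(J + v) = 1)
V(B, n) = -4
Y(g) = 12 - 4*g (Y(g) = -4*(g - 3) = -4*(-3 + g) = 12 - 4*g)
Y(-5)*(73 + y(-10)) = (12 - 4*(-5))*(73 + 0) = (12 + 20)*73 = 32*73 = 2336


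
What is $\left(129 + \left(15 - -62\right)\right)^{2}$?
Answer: $42436$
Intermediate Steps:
$\left(129 + \left(15 - -62\right)\right)^{2} = \left(129 + \left(15 + 62\right)\right)^{2} = \left(129 + 77\right)^{2} = 206^{2} = 42436$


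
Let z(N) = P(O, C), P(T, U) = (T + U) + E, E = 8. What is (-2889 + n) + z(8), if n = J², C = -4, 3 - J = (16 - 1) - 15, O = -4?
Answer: -2880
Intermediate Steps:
J = 3 (J = 3 - ((16 - 1) - 15) = 3 - (15 - 15) = 3 - 1*0 = 3 + 0 = 3)
P(T, U) = 8 + T + U (P(T, U) = (T + U) + 8 = 8 + T + U)
n = 9 (n = 3² = 9)
z(N) = 0 (z(N) = 8 - 4 - 4 = 0)
(-2889 + n) + z(8) = (-2889 + 9) + 0 = -2880 + 0 = -2880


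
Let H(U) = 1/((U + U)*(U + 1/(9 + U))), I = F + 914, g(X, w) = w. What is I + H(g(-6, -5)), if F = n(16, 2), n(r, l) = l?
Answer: 87022/95 ≈ 916.02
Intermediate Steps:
F = 2
I = 916 (I = 2 + 914 = 916)
H(U) = 1/(2*U*(U + 1/(9 + U))) (H(U) = 1/((2*U)*(U + 1/(9 + U))) = 1/(2*U*(U + 1/(9 + U))))
I + H(g(-6, -5)) = 916 + (½)*(9 - 5)/(-5*(1 + (-5)² + 9*(-5))) = 916 + (½)*(-⅕)*4/(1 + 25 - 45) = 916 + (½)*(-⅕)*4/(-19) = 916 + (½)*(-⅕)*(-1/19)*4 = 916 + 2/95 = 87022/95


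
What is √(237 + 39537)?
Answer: √39774 ≈ 199.43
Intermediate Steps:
√(237 + 39537) = √39774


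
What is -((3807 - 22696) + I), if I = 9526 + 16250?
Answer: -6887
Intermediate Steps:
I = 25776
-((3807 - 22696) + I) = -((3807 - 22696) + 25776) = -(-18889 + 25776) = -1*6887 = -6887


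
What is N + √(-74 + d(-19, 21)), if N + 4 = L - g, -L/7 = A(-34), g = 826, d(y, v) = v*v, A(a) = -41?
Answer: -543 + √367 ≈ -523.84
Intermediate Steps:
d(y, v) = v²
L = 287 (L = -7*(-41) = 287)
N = -543 (N = -4 + (287 - 1*826) = -4 + (287 - 826) = -4 - 539 = -543)
N + √(-74 + d(-19, 21)) = -543 + √(-74 + 21²) = -543 + √(-74 + 441) = -543 + √367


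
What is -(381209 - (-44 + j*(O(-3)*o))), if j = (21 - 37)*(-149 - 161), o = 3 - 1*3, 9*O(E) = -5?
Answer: -381253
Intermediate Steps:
O(E) = -5/9 (O(E) = (⅑)*(-5) = -5/9)
o = 0 (o = 3 - 3 = 0)
j = 4960 (j = -16*(-310) = 4960)
-(381209 - (-44 + j*(O(-3)*o))) = -(381209 - (-44 + 4960*(-5/9*0))) = -(381209 - (-44 + 4960*0)) = -(381209 - (-44 + 0)) = -(381209 - 1*(-44)) = -(381209 + 44) = -1*381253 = -381253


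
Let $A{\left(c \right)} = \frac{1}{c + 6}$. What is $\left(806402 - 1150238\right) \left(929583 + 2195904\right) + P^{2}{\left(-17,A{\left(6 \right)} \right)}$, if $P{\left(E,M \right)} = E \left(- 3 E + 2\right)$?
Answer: $-1074654136331$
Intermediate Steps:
$A{\left(c \right)} = \frac{1}{6 + c}$
$P{\left(E,M \right)} = E \left(2 - 3 E\right)$
$\left(806402 - 1150238\right) \left(929583 + 2195904\right) + P^{2}{\left(-17,A{\left(6 \right)} \right)} = \left(806402 - 1150238\right) \left(929583 + 2195904\right) + \left(- 17 \left(2 - -51\right)\right)^{2} = \left(-343836\right) 3125487 + \left(- 17 \left(2 + 51\right)\right)^{2} = -1074654948132 + \left(\left(-17\right) 53\right)^{2} = -1074654948132 + \left(-901\right)^{2} = -1074654948132 + 811801 = -1074654136331$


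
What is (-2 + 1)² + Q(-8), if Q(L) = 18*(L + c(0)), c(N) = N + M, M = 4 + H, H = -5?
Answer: -161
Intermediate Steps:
M = -1 (M = 4 - 5 = -1)
c(N) = -1 + N (c(N) = N - 1 = -1 + N)
Q(L) = -18 + 18*L (Q(L) = 18*(L + (-1 + 0)) = 18*(L - 1) = 18*(-1 + L) = -18 + 18*L)
(-2 + 1)² + Q(-8) = (-2 + 1)² + (-18 + 18*(-8)) = (-1)² + (-18 - 144) = 1 - 162 = -161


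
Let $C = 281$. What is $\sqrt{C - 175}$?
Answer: $\sqrt{106} \approx 10.296$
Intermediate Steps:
$\sqrt{C - 175} = \sqrt{281 - 175} = \sqrt{106}$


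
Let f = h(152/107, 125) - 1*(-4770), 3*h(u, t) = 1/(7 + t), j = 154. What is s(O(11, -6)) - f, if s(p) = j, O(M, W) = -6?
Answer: -1827937/396 ≈ -4616.0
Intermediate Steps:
h(u, t) = 1/(3*(7 + t))
s(p) = 154
f = 1888921/396 (f = 1/(3*(7 + 125)) - 1*(-4770) = (1/3)/132 + 4770 = (1/3)*(1/132) + 4770 = 1/396 + 4770 = 1888921/396 ≈ 4770.0)
s(O(11, -6)) - f = 154 - 1*1888921/396 = 154 - 1888921/396 = -1827937/396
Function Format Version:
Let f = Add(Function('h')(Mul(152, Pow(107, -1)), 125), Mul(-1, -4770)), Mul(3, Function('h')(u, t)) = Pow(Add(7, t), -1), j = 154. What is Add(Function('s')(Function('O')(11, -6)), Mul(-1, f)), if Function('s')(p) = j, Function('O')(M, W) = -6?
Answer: Rational(-1827937, 396) ≈ -4616.0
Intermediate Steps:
Function('h')(u, t) = Mul(Rational(1, 3), Pow(Add(7, t), -1))
Function('s')(p) = 154
f = Rational(1888921, 396) (f = Add(Mul(Rational(1, 3), Pow(Add(7, 125), -1)), Mul(-1, -4770)) = Add(Mul(Rational(1, 3), Pow(132, -1)), 4770) = Add(Mul(Rational(1, 3), Rational(1, 132)), 4770) = Add(Rational(1, 396), 4770) = Rational(1888921, 396) ≈ 4770.0)
Add(Function('s')(Function('O')(11, -6)), Mul(-1, f)) = Add(154, Mul(-1, Rational(1888921, 396))) = Add(154, Rational(-1888921, 396)) = Rational(-1827937, 396)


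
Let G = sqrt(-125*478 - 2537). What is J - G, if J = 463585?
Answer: 463585 - I*sqrt(62287) ≈ 4.6359e+5 - 249.57*I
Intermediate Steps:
G = I*sqrt(62287) (G = sqrt(-59750 - 2537) = sqrt(-62287) = I*sqrt(62287) ≈ 249.57*I)
J - G = 463585 - I*sqrt(62287)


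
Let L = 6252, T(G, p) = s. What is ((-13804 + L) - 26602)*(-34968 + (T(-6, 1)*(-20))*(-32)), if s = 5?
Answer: 1085004272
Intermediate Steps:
T(G, p) = 5
((-13804 + L) - 26602)*(-34968 + (T(-6, 1)*(-20))*(-32)) = ((-13804 + 6252) - 26602)*(-34968 + (5*(-20))*(-32)) = (-7552 - 26602)*(-34968 - 100*(-32)) = -34154*(-34968 + 3200) = -34154*(-31768) = 1085004272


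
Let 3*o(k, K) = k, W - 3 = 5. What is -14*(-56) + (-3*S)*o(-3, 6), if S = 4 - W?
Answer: 772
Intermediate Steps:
W = 8 (W = 3 + 5 = 8)
o(k, K) = k/3
S = -4 (S = 4 - 1*8 = 4 - 8 = -4)
-14*(-56) + (-3*S)*o(-3, 6) = -14*(-56) + (-3*(-4))*((1/3)*(-3)) = 784 + 12*(-1) = 784 - 12 = 772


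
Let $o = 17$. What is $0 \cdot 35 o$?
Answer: $0$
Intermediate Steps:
$0 \cdot 35 o = 0 \cdot 35 \cdot 17 = 0 \cdot 17 = 0$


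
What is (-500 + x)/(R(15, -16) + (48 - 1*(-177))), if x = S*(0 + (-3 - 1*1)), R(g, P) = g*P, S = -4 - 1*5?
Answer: 464/15 ≈ 30.933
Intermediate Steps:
S = -9 (S = -4 - 5 = -9)
R(g, P) = P*g
x = 36 (x = -9*(0 + (-3 - 1*1)) = -9*(0 + (-3 - 1)) = -9*(0 - 4) = -9*(-4) = 36)
(-500 + x)/(R(15, -16) + (48 - 1*(-177))) = (-500 + 36)/(-16*15 + (48 - 1*(-177))) = -464/(-240 + (48 + 177)) = -464/(-240 + 225) = -464/(-15) = -464*(-1/15) = 464/15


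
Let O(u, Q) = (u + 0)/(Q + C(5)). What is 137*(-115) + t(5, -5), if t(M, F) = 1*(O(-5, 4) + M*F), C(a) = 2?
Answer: -94685/6 ≈ -15781.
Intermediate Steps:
O(u, Q) = u/(2 + Q) (O(u, Q) = (u + 0)/(Q + 2) = u/(2 + Q))
t(M, F) = -⅚ + F*M (t(M, F) = 1*(-5/(2 + 4) + M*F) = 1*(-5/6 + F*M) = 1*(-5*⅙ + F*M) = 1*(-⅚ + F*M) = -⅚ + F*M)
137*(-115) + t(5, -5) = 137*(-115) + (-⅚ - 5*5) = -15755 + (-⅚ - 25) = -15755 - 155/6 = -94685/6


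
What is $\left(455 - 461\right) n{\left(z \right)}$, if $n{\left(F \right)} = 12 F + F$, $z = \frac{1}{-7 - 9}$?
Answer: $\frac{39}{8} \approx 4.875$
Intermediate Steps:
$z = - \frac{1}{16}$ ($z = \frac{1}{-16} = - \frac{1}{16} \approx -0.0625$)
$n{\left(F \right)} = 13 F$
$\left(455 - 461\right) n{\left(z \right)} = \left(455 - 461\right) 13 \left(- \frac{1}{16}\right) = \left(-6\right) \left(- \frac{13}{16}\right) = \frac{39}{8}$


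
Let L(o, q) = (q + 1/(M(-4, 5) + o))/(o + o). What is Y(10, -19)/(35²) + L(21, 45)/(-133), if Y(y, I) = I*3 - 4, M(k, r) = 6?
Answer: -5741/99225 ≈ -0.057858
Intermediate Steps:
L(o, q) = (q + 1/(6 + o))/(2*o) (L(o, q) = (q + 1/(6 + o))/(o + o) = (q + 1/(6 + o))/((2*o)) = (q + 1/(6 + o))*(1/(2*o)) = (q + 1/(6 + o))/(2*o))
Y(y, I) = -4 + 3*I (Y(y, I) = 3*I - 4 = -4 + 3*I)
Y(10, -19)/(35²) + L(21, 45)/(-133) = (-4 + 3*(-19))/(35²) + ((½)*(1 + 6*45 + 21*45)/(21*(6 + 21)))/(-133) = (-4 - 57)/1225 + ((½)*(1/21)*(1 + 270 + 945)/27)*(-1/133) = -61*1/1225 + ((½)*(1/21)*(1/27)*1216)*(-1/133) = -61/1225 + (608/567)*(-1/133) = -61/1225 - 32/3969 = -5741/99225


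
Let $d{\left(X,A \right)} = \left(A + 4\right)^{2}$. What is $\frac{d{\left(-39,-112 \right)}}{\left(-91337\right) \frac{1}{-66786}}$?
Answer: $\frac{778991904}{91337} \approx 8528.8$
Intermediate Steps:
$d{\left(X,A \right)} = \left(4 + A\right)^{2}$
$\frac{d{\left(-39,-112 \right)}}{\left(-91337\right) \frac{1}{-66786}} = \frac{\left(4 - 112\right)^{2}}{\left(-91337\right) \frac{1}{-66786}} = \frac{\left(-108\right)^{2}}{\left(-91337\right) \left(- \frac{1}{66786}\right)} = \frac{11664}{\frac{91337}{66786}} = 11664 \cdot \frac{66786}{91337} = \frac{778991904}{91337}$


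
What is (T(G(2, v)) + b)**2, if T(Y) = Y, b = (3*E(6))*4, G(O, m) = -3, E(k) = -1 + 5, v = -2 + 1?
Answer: 2025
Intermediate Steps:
v = -1
E(k) = 4
b = 48 (b = (3*4)*4 = 12*4 = 48)
(T(G(2, v)) + b)**2 = (-3 + 48)**2 = 45**2 = 2025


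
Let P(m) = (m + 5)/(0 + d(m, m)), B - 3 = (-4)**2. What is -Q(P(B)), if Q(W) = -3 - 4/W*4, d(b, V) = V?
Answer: 47/3 ≈ 15.667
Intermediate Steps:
B = 19 (B = 3 + (-4)**2 = 3 + 16 = 19)
P(m) = (5 + m)/m (P(m) = (m + 5)/(0 + m) = (5 + m)/m)
Q(W) = -3 - 16/W
-Q(P(B)) = -(-3 - 16*19/(5 + 19)) = -(-3 - 16/((1/19)*24)) = -(-3 - 16/24/19) = -(-3 - 16*19/24) = -(-3 - 38/3) = -1*(-47/3) = 47/3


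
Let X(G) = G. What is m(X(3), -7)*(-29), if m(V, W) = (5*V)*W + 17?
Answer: 2552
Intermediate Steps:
m(V, W) = 17 + 5*V*W (m(V, W) = 5*V*W + 17 = 17 + 5*V*W)
m(X(3), -7)*(-29) = (17 + 5*3*(-7))*(-29) = (17 - 105)*(-29) = -88*(-29) = 2552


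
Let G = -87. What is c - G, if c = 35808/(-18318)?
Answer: 259643/3053 ≈ 85.045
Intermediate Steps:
c = -5968/3053 (c = 35808*(-1/18318) = -5968/3053 ≈ -1.9548)
c - G = -5968/3053 - 1*(-87) = -5968/3053 + 87 = 259643/3053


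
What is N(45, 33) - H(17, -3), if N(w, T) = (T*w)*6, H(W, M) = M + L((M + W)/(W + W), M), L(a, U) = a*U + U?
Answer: 151593/17 ≈ 8917.2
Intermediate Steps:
L(a, U) = U + U*a (L(a, U) = U*a + U = U + U*a)
H(W, M) = M + M*(1 + (M + W)/(2*W)) (H(W, M) = M + M*(1 + (M + W)/(W + W)) = M + M*(1 + (M + W)/((2*W))) = M + M*(1 + (M + W)*(1/(2*W))) = M + M*(1 + (M + W)/(2*W)))
N(w, T) = 6*T*w
N(45, 33) - H(17, -3) = 6*33*45 - (-3)*(-3 + 5*17)/(2*17) = 8910 - (-3)*(-3 + 85)/(2*17) = 8910 - (-3)*82/(2*17) = 8910 - 1*(-123/17) = 8910 + 123/17 = 151593/17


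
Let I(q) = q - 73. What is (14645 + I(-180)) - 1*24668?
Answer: -10276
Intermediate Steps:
I(q) = -73 + q
(14645 + I(-180)) - 1*24668 = (14645 + (-73 - 180)) - 1*24668 = (14645 - 253) - 24668 = 14392 - 24668 = -10276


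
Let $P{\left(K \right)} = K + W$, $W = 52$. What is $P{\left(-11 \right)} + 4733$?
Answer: $4774$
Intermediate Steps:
$P{\left(K \right)} = 52 + K$ ($P{\left(K \right)} = K + 52 = 52 + K$)
$P{\left(-11 \right)} + 4733 = \left(52 - 11\right) + 4733 = 41 + 4733 = 4774$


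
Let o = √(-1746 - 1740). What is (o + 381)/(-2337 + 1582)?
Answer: -381/755 - I*√3486/755 ≈ -0.50464 - 0.078202*I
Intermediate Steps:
o = I*√3486 (o = √(-3486) = I*√3486 ≈ 59.042*I)
(o + 381)/(-2337 + 1582) = (I*√3486 + 381)/(-2337 + 1582) = (381 + I*√3486)/(-755) = (381 + I*√3486)*(-1/755) = -381/755 - I*√3486/755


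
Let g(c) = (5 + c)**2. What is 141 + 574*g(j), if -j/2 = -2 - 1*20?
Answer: 1378315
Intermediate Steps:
j = 44 (j = -2*(-2 - 1*20) = -2*(-2 - 20) = -2*(-22) = 44)
141 + 574*g(j) = 141 + 574*(5 + 44)**2 = 141 + 574*49**2 = 141 + 574*2401 = 141 + 1378174 = 1378315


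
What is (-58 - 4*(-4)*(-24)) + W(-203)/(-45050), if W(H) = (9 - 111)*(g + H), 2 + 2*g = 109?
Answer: -1172197/2650 ≈ -442.34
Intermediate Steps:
g = 107/2 (g = -1 + (½)*109 = -1 + 109/2 = 107/2 ≈ 53.500)
W(H) = -5457 - 102*H (W(H) = (9 - 111)*(107/2 + H) = -102*(107/2 + H) = -5457 - 102*H)
(-58 - 4*(-4)*(-24)) + W(-203)/(-45050) = (-58 - 4*(-4)*(-24)) + (-5457 - 102*(-203))/(-45050) = (-58 + 16*(-24)) + (-5457 + 20706)*(-1/45050) = (-58 - 384) + 15249*(-1/45050) = -442 - 897/2650 = -1172197/2650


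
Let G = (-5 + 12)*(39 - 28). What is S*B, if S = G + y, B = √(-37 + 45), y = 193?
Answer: 540*√2 ≈ 763.68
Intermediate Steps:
B = 2*√2 (B = √8 = 2*√2 ≈ 2.8284)
G = 77 (G = 7*11 = 77)
S = 270 (S = 77 + 193 = 270)
S*B = 270*(2*√2) = 540*√2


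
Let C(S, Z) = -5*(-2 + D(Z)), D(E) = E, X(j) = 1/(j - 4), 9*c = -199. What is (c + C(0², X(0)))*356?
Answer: -34799/9 ≈ -3866.6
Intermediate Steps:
c = -199/9 (c = (⅑)*(-199) = -199/9 ≈ -22.111)
X(j) = 1/(-4 + j)
C(S, Z) = 10 - 5*Z (C(S, Z) = -5*(-2 + Z) = 10 - 5*Z)
(c + C(0², X(0)))*356 = (-199/9 + (10 - 5/(-4 + 0)))*356 = (-199/9 + (10 - 5/(-4)))*356 = (-199/9 + (10 - 5*(-¼)))*356 = (-199/9 + (10 + 5/4))*356 = (-199/9 + 45/4)*356 = -391/36*356 = -34799/9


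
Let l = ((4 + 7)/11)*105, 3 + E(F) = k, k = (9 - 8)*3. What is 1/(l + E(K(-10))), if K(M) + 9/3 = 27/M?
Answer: 1/105 ≈ 0.0095238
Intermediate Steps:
k = 3 (k = 1*3 = 3)
K(M) = -3 + 27/M
E(F) = 0 (E(F) = -3 + 3 = 0)
l = 105 (l = (11*(1/11))*105 = 1*105 = 105)
1/(l + E(K(-10))) = 1/(105 + 0) = 1/105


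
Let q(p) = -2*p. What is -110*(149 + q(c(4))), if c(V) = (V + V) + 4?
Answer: -13750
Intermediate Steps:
c(V) = 4 + 2*V (c(V) = 2*V + 4 = 4 + 2*V)
-110*(149 + q(c(4))) = -110*(149 - 2*(4 + 2*4)) = -110*(149 - 2*(4 + 8)) = -110*(149 - 2*12) = -110*(149 - 24) = -110*125 = -13750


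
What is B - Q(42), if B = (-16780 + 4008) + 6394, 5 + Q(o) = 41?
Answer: -6414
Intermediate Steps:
Q(o) = 36 (Q(o) = -5 + 41 = 36)
B = -6378 (B = -12772 + 6394 = -6378)
B - Q(42) = -6378 - 1*36 = -6378 - 36 = -6414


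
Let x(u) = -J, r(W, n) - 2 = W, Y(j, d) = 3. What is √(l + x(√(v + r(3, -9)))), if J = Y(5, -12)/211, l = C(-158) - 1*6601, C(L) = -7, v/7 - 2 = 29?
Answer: I*√294195401/211 ≈ 81.29*I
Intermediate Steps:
v = 217 (v = 14 + 7*29 = 14 + 203 = 217)
r(W, n) = 2 + W
l = -6608 (l = -7 - 1*6601 = -7 - 6601 = -6608)
J = 3/211 ≈ 0.014218
x(u) = -3/211 (x(u) = -1*3/211 = -3/211)
√(l + x(√(v + r(3, -9)))) = √(-6608 - 3/211) = √(-1394291/211) = I*√294195401/211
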